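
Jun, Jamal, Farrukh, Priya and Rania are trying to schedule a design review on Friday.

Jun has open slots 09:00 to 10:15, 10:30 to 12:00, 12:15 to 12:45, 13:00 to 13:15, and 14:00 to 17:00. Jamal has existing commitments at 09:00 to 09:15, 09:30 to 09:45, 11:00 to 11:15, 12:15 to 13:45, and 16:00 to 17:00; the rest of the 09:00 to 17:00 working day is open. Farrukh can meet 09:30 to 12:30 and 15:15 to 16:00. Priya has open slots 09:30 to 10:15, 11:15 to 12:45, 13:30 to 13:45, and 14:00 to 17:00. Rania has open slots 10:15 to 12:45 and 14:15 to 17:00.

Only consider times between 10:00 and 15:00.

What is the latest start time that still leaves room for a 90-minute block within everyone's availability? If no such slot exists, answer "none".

Jamal free within 09:00–17:00: 09:15–09:30, 09:45–11:00, 11:15–12:15, 13:45–16:00.
Jun ∩ Jamal: 09:15–09:30, 09:45–10:15, 10:30–11:00, 11:15–12:00, 14:00–16:00.
Jun ∩ Jamal ∩ Farrukh: 09:45–10:15, 10:30–11:00, 11:15–12:00, 15:15–16:00.
Jun ∩ Jamal ∩ Farrukh ∩ Priya: 09:45–10:15, 11:15–12:00, 15:15–16:00.
Jun ∩ Jamal ∩ Farrukh ∩ Priya ∩ Rania: 11:15–12:00, 15:15–16:00.
Restricted to 10:00–15:00: 11:15–12:00.
Windows ≥ 90 min: (none).

none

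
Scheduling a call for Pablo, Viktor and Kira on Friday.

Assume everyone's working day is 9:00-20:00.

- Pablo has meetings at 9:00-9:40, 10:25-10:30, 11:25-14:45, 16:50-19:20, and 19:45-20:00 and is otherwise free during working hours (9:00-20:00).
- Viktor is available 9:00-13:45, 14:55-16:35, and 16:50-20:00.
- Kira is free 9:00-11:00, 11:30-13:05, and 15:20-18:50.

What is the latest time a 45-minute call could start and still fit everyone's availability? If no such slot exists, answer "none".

Pablo free within 09:00–20:00: 09:40–10:25, 10:30–11:25, 14:45–16:50, 19:20–19:45.
Pablo ∩ Viktor: 09:40–10:25, 10:30–11:25, 14:55–16:35, 19:20–19:45.
Pablo ∩ Viktor ∩ Kira: 09:40–10:25, 10:30–11:00, 15:20–16:35.
Windows ≥ 45 min: 09:40–10:25, 15:20–16:35.
Latest start in the last window 15:20–16:35 is 16:35 − 45 min = 15:50.

15:50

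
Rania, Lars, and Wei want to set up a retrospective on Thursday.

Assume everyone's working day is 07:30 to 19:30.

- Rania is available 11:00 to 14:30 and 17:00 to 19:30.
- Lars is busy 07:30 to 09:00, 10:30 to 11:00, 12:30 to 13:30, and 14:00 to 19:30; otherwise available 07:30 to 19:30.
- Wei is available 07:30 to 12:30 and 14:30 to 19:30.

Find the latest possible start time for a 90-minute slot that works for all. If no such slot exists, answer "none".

Lars free within 07:30–19:30: 09:00–10:30, 11:00–12:30, 13:30–14:00.
Rania ∩ Lars: 11:00–12:30, 13:30–14:00.
Rania ∩ Lars ∩ Wei: 11:00–12:30.
Windows ≥ 90 min: 11:00–12:30.
Latest start in the last window 11:00–12:30 is 12:30 − 90 min = 11:00.

11:00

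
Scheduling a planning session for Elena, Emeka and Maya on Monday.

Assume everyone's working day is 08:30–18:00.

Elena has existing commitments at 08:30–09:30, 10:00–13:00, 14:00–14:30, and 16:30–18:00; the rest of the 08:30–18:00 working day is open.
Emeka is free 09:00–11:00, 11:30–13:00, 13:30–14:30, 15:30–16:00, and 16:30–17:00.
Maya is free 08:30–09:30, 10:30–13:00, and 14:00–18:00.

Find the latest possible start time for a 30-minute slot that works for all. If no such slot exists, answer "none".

15:30

Elena free within 08:30–18:00: 09:30–10:00, 13:00–14:00, 14:30–16:30.
Elena ∩ Emeka: 09:30–10:00, 13:30–14:00, 15:30–16:00.
Elena ∩ Emeka ∩ Maya: 15:30–16:00.
Windows ≥ 30 min: 15:30–16:00.
Latest start in the last window 15:30–16:00 is 16:00 − 30 min = 15:30.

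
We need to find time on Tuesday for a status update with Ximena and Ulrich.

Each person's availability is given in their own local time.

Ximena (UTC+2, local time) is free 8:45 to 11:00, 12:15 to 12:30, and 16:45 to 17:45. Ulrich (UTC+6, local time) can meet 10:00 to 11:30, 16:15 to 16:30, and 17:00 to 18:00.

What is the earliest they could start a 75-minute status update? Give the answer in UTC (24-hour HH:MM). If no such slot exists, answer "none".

none

Ximena → UTC: 06:45–09:00, 10:15–10:30, 14:45–15:45.
Ulrich → UTC: 04:00–05:30, 10:15–10:30, 11:00–12:00.
Ximena ∩ Ulrich: 10:15–10:30.
Windows ≥ 75 min: (none).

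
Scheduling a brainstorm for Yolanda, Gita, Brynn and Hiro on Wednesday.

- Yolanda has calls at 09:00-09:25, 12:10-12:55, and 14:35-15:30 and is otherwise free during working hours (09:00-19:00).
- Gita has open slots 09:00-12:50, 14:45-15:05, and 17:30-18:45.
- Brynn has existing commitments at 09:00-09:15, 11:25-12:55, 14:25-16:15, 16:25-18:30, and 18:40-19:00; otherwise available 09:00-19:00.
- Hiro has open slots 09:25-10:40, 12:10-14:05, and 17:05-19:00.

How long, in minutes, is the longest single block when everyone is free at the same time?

Yolanda free within 09:00–19:00: 09:25–12:10, 12:55–14:35, 15:30–19:00.
Brynn free within 09:00–19:00: 09:15–11:25, 12:55–14:25, 16:15–16:25, 18:30–18:40.
Yolanda ∩ Gita: 09:25–12:10, 17:30–18:45.
Yolanda ∩ Gita ∩ Brynn: 09:25–11:25, 18:30–18:40.
Yolanda ∩ Gita ∩ Brynn ∩ Hiro: 09:25–10:40, 18:30–18:40.
Common window lengths: 75, 10 min; longest is 75.

75 minutes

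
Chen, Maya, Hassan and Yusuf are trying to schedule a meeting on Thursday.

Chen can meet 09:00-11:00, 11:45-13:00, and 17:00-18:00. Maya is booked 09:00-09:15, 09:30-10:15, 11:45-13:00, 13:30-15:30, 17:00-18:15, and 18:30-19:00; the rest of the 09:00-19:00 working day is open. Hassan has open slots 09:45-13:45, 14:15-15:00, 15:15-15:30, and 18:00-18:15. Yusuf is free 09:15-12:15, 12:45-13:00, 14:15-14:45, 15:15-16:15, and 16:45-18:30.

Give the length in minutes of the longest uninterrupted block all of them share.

45 minutes

Maya free within 09:00–19:00: 09:15–09:30, 10:15–11:45, 13:00–13:30, 15:30–17:00, 18:15–18:30.
Chen ∩ Maya: 09:15–09:30, 10:15–11:00.
Chen ∩ Maya ∩ Hassan: 10:15–11:00.
Chen ∩ Maya ∩ Hassan ∩ Yusuf: 10:15–11:00.
Single common window of 45 minutes.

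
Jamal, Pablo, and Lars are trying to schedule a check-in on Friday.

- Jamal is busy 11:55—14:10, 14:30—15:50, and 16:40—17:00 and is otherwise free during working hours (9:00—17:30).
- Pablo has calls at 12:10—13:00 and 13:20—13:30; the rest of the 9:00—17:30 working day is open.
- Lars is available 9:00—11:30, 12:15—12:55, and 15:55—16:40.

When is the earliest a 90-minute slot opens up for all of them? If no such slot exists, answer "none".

Jamal free within 09:00–17:30: 09:00–11:55, 14:10–14:30, 15:50–16:40, 17:00–17:30.
Pablo free within 09:00–17:30: 09:00–12:10, 13:00–13:20, 13:30–17:30.
Jamal ∩ Pablo: 09:00–11:55, 14:10–14:30, 15:50–16:40, 17:00–17:30.
Jamal ∩ Pablo ∩ Lars: 09:00–11:30, 15:55–16:40.
Windows ≥ 90 min: 09:00–11:30.
Earliest such window starts at 09:00.

09:00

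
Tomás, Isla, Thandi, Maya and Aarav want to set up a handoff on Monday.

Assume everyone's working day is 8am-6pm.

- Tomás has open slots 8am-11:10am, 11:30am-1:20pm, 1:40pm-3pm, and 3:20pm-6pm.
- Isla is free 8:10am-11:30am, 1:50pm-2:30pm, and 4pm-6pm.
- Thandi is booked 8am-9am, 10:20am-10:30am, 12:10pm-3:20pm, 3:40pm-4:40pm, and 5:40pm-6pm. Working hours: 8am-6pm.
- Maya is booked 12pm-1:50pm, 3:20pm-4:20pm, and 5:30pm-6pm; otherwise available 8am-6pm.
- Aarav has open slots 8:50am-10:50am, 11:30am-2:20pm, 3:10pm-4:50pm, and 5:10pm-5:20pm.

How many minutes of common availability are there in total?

Thandi free within 08:00–18:00: 09:00–10:20, 10:30–12:10, 15:20–15:40, 16:40–17:40.
Maya free within 08:00–18:00: 08:00–12:00, 13:50–15:20, 16:20–17:30.
Tomás ∩ Isla: 08:10–11:10, 13:50–14:30, 16:00–18:00.
Tomás ∩ Isla ∩ Thandi: 09:00–10:20, 10:30–11:10, 16:40–17:40.
Tomás ∩ Isla ∩ Thandi ∩ Maya: 09:00–10:20, 10:30–11:10, 16:40–17:30.
Tomás ∩ Isla ∩ Thandi ∩ Maya ∩ Aarav: 09:00–10:20, 10:30–10:50, 16:40–16:50, 17:10–17:20.
Total common minutes: 80 + 20 + 10 + 10 = 120.

120 minutes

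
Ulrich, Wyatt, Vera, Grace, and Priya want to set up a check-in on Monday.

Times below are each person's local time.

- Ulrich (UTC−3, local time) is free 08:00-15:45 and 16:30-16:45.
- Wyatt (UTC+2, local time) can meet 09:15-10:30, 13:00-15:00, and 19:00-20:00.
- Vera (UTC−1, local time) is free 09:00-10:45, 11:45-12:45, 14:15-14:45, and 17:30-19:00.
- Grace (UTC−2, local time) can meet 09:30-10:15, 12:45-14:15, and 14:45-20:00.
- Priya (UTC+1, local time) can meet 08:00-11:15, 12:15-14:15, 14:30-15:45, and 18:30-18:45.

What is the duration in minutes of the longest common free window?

Ulrich → UTC: 11:00–18:45, 19:30–19:45.
Wyatt → UTC: 07:15–08:30, 11:00–13:00, 17:00–18:00.
Vera → UTC: 10:00–11:45, 12:45–13:45, 15:15–15:45, 18:30–20:00.
Grace → UTC: 11:30–12:15, 14:45–16:15, 16:45–22:00.
Priya → UTC: 07:00–10:15, 11:15–13:15, 13:30–14:45, 17:30–17:45.
Ulrich ∩ Wyatt: 11:00–13:00, 17:00–18:00.
Ulrich ∩ Wyatt ∩ Vera: 11:00–11:45, 12:45–13:00.
Ulrich ∩ Wyatt ∩ Vera ∩ Grace: 11:30–11:45.
Ulrich ∩ Wyatt ∩ Vera ∩ Grace ∩ Priya: 11:30–11:45.
Single common window of 15 minutes.

15 minutes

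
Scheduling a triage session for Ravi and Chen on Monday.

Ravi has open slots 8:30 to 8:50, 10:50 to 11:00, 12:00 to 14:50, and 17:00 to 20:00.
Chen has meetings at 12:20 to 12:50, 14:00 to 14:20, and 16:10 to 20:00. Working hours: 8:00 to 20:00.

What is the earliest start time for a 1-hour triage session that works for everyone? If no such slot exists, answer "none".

12:50

Chen free within 08:00–20:00: 08:00–12:20, 12:50–14:00, 14:20–16:10.
Ravi ∩ Chen: 08:30–08:50, 10:50–11:00, 12:00–12:20, 12:50–14:00, 14:20–14:50.
Windows ≥ 60 min: 12:50–14:00.
Earliest such window starts at 12:50.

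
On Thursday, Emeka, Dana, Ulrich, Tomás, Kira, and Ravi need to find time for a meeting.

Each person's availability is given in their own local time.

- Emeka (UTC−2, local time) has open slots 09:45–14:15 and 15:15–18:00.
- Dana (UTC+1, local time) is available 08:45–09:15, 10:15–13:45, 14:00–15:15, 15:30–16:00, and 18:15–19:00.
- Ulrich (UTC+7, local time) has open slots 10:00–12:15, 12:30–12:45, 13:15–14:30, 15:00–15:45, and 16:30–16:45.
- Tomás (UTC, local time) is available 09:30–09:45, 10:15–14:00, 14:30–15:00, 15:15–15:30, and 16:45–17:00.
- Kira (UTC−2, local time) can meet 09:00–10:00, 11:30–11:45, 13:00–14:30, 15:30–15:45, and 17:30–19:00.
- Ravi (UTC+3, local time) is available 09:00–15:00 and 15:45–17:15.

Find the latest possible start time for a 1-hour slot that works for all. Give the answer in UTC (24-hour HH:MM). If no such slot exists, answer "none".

none

Emeka → UTC: 11:45–16:15, 17:15–20:00.
Dana → UTC: 07:45–08:15, 09:15–12:45, 13:00–14:15, 14:30–15:00, 17:15–18:00.
Ulrich → UTC: 03:00–05:15, 05:30–05:45, 06:15–07:30, 08:00–08:45, 09:30–09:45.
Tomás → UTC: 09:30–09:45, 10:15–14:00, 14:30–15:00, 15:15–15:30, 16:45–17:00.
Kira → UTC: 11:00–12:00, 13:30–13:45, 15:00–16:30, 17:30–17:45, 19:30–21:00.
Ravi → UTC: 06:00–12:00, 12:45–14:15.
Emeka ∩ Dana: 11:45–12:45, 13:00–14:15, 14:30–15:00, 17:15–18:00.
Emeka ∩ Dana ∩ Ulrich: (none).
Emeka ∩ Dana ∩ Ulrich ∩ Tomás: (none).
Emeka ∩ Dana ∩ Ulrich ∩ Tomás ∩ Kira: (none).
Emeka ∩ Dana ∩ Ulrich ∩ Tomás ∩ Kira ∩ Ravi: (none).
Windows ≥ 60 min: (none).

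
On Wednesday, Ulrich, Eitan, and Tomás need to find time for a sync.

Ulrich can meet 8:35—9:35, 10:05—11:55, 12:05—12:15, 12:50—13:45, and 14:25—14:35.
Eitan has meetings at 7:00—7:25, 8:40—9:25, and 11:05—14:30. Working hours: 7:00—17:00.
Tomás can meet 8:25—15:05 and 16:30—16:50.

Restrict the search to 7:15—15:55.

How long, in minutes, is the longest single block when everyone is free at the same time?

Eitan free within 07:00–17:00: 07:25–08:40, 09:25–11:05, 14:30–17:00.
Ulrich ∩ Eitan: 08:35–08:40, 09:25–09:35, 10:05–11:05, 14:30–14:35.
Ulrich ∩ Eitan ∩ Tomás: 08:35–08:40, 09:25–09:35, 10:05–11:05, 14:30–14:35.
Restricted to 07:15–15:55: 08:35–08:40, 09:25–09:35, 10:05–11:05, 14:30–14:35.
Common window lengths: 5, 10, 60, 5 min; longest is 60.

60 minutes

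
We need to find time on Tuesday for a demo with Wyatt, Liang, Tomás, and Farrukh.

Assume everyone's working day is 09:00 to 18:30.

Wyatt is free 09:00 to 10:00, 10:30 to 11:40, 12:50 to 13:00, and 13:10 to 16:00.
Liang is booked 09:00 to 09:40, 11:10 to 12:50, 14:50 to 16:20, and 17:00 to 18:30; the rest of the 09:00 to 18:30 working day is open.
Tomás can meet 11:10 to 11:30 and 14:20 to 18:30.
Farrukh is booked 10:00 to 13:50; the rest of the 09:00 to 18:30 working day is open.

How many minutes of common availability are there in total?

30 minutes

Liang free within 09:00–18:30: 09:40–11:10, 12:50–14:50, 16:20–17:00.
Farrukh free within 09:00–18:30: 09:00–10:00, 13:50–18:30.
Wyatt ∩ Liang: 09:40–10:00, 10:30–11:10, 12:50–13:00, 13:10–14:50.
Wyatt ∩ Liang ∩ Tomás: 14:20–14:50.
Wyatt ∩ Liang ∩ Tomás ∩ Farrukh: 14:20–14:50.
Total common minutes: 30.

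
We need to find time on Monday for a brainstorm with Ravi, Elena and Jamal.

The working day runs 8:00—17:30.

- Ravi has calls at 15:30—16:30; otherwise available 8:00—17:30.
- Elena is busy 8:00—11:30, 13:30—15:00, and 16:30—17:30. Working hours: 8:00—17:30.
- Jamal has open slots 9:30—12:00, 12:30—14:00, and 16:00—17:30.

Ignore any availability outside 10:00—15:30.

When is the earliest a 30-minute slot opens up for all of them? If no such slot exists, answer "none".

Ravi free within 08:00–17:30: 08:00–15:30, 16:30–17:30.
Elena free within 08:00–17:30: 11:30–13:30, 15:00–16:30.
Ravi ∩ Elena: 11:30–13:30, 15:00–15:30.
Ravi ∩ Elena ∩ Jamal: 11:30–12:00, 12:30–13:30.
Restricted to 10:00–15:30: 11:30–12:00, 12:30–13:30.
Windows ≥ 30 min: 11:30–12:00, 12:30–13:30.
Earliest such window starts at 11:30.

11:30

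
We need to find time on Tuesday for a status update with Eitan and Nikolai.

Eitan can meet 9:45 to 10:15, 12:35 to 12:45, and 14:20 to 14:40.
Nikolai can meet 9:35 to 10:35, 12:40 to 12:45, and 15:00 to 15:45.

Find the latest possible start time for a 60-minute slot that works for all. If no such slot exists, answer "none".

Eitan ∩ Nikolai: 09:45–10:15, 12:40–12:45.
Windows ≥ 60 min: (none).

none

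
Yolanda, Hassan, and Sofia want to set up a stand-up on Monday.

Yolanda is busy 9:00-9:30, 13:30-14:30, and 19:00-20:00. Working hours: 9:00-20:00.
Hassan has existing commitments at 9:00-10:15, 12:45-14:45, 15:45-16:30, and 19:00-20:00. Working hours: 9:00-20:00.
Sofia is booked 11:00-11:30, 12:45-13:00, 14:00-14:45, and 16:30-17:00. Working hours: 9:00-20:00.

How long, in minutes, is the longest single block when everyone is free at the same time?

120 minutes

Yolanda free within 09:00–20:00: 09:30–13:30, 14:30–19:00.
Hassan free within 09:00–20:00: 10:15–12:45, 14:45–15:45, 16:30–19:00.
Sofia free within 09:00–20:00: 09:00–11:00, 11:30–12:45, 13:00–14:00, 14:45–16:30, 17:00–20:00.
Yolanda ∩ Hassan: 10:15–12:45, 14:45–15:45, 16:30–19:00.
Yolanda ∩ Hassan ∩ Sofia: 10:15–11:00, 11:30–12:45, 14:45–15:45, 17:00–19:00.
Common window lengths: 45, 75, 60, 120 min; longest is 120.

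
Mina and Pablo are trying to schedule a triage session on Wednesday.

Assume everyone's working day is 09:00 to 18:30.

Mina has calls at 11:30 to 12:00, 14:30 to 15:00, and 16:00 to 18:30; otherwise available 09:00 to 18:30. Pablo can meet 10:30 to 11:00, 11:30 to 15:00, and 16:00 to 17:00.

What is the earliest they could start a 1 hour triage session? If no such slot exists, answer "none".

12:00

Mina free within 09:00–18:30: 09:00–11:30, 12:00–14:30, 15:00–16:00.
Mina ∩ Pablo: 10:30–11:00, 12:00–14:30.
Windows ≥ 60 min: 12:00–14:30.
Earliest such window starts at 12:00.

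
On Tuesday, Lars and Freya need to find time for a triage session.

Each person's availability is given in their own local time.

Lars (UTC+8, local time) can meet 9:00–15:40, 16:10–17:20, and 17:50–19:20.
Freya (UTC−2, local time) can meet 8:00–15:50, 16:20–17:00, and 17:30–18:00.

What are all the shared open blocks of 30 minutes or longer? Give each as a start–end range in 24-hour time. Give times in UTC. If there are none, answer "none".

10:00–11:20

Lars → UTC: 01:00–07:40, 08:10–09:20, 09:50–11:20.
Freya → UTC: 10:00–17:50, 18:20–19:00, 19:30–20:00.
Lars ∩ Freya: 10:00–11:20.
Windows ≥ 30 min: 10:00–11:20.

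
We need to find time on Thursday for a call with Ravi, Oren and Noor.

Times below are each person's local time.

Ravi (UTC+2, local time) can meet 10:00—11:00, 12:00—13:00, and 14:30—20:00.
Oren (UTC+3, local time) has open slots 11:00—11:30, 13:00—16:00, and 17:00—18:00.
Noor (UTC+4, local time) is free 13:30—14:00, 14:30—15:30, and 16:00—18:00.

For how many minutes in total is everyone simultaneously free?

Ravi → UTC: 08:00–09:00, 10:00–11:00, 12:30–18:00.
Oren → UTC: 08:00–08:30, 10:00–13:00, 14:00–15:00.
Noor → UTC: 09:30–10:00, 10:30–11:30, 12:00–14:00.
Ravi ∩ Oren: 08:00–08:30, 10:00–11:00, 12:30–13:00, 14:00–15:00.
Ravi ∩ Oren ∩ Noor: 10:30–11:00, 12:30–13:00.
Total common minutes: 30 + 30 = 60.

60 minutes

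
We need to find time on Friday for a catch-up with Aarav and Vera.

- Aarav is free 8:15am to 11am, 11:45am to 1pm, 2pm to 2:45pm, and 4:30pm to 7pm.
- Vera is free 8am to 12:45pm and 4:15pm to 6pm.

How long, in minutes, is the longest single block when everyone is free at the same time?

165 minutes

Aarav ∩ Vera: 08:15–11:00, 11:45–12:45, 16:30–18:00.
Common window lengths: 165, 60, 90 min; longest is 165.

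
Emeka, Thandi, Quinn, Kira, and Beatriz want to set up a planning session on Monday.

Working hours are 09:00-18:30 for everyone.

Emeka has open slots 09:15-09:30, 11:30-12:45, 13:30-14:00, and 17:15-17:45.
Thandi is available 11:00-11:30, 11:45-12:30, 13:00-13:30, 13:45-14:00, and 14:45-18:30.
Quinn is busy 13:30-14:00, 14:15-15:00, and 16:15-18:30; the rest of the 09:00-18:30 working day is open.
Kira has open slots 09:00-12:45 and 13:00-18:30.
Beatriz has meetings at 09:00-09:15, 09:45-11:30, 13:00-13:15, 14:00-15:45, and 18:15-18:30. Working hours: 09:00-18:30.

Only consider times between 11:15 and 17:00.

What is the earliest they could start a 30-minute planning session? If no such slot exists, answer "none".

Quinn free within 09:00–18:30: 09:00–13:30, 14:00–14:15, 15:00–16:15.
Beatriz free within 09:00–18:30: 09:15–09:45, 11:30–13:00, 13:15–14:00, 15:45–18:15.
Emeka ∩ Thandi: 11:45–12:30, 13:45–14:00, 17:15–17:45.
Emeka ∩ Thandi ∩ Quinn: 11:45–12:30.
Emeka ∩ Thandi ∩ Quinn ∩ Kira: 11:45–12:30.
Emeka ∩ Thandi ∩ Quinn ∩ Kira ∩ Beatriz: 11:45–12:30.
Restricted to 11:15–17:00: 11:45–12:30.
Windows ≥ 30 min: 11:45–12:30.
Earliest such window starts at 11:45.

11:45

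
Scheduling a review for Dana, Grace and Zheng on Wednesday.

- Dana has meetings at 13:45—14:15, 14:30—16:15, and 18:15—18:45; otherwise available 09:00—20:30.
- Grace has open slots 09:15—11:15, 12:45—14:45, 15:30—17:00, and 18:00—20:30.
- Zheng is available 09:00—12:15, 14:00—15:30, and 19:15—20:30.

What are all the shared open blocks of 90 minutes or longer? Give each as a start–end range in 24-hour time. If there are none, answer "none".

Dana free within 09:00–20:30: 09:00–13:45, 14:15–14:30, 16:15–18:15, 18:45–20:30.
Dana ∩ Grace: 09:15–11:15, 12:45–13:45, 14:15–14:30, 16:15–17:00, 18:00–18:15, 18:45–20:30.
Dana ∩ Grace ∩ Zheng: 09:15–11:15, 14:15–14:30, 19:15–20:30.
Windows ≥ 90 min: 09:15–11:15.

09:15–11:15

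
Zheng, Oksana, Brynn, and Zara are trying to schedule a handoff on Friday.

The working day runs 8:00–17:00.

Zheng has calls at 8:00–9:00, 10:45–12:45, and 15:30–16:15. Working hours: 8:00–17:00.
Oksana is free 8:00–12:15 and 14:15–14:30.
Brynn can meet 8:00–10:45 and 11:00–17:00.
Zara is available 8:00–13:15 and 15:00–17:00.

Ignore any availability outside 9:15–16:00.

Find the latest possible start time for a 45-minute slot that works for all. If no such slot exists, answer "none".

10:00

Zheng free within 08:00–17:00: 09:00–10:45, 12:45–15:30, 16:15–17:00.
Zheng ∩ Oksana: 09:00–10:45, 14:15–14:30.
Zheng ∩ Oksana ∩ Brynn: 09:00–10:45, 14:15–14:30.
Zheng ∩ Oksana ∩ Brynn ∩ Zara: 09:00–10:45.
Restricted to 09:15–16:00: 09:15–10:45.
Windows ≥ 45 min: 09:15–10:45.
Latest start in the last window 09:15–10:45 is 10:45 − 45 min = 10:00.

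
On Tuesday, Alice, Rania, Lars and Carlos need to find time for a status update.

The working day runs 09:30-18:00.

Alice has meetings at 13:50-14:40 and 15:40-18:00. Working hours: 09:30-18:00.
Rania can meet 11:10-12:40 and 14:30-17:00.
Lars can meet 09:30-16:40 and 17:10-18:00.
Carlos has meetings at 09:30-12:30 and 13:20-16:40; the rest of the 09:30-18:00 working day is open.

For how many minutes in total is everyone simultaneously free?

Alice free within 09:30–18:00: 09:30–13:50, 14:40–15:40.
Carlos free within 09:30–18:00: 12:30–13:20, 16:40–18:00.
Alice ∩ Rania: 11:10–12:40, 14:40–15:40.
Alice ∩ Rania ∩ Lars: 11:10–12:40, 14:40–15:40.
Alice ∩ Rania ∩ Lars ∩ Carlos: 12:30–12:40.
Total common minutes: 10.

10 minutes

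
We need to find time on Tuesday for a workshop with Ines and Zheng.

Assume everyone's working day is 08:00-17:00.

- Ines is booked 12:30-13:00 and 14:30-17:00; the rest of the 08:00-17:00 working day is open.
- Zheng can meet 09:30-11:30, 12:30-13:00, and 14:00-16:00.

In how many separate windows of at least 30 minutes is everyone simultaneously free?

2

Ines free within 08:00–17:00: 08:00–12:30, 13:00–14:30.
Ines ∩ Zheng: 09:30–11:30, 14:00–14:30.
Windows ≥ 30 min: 09:30–11:30, 14:00–14:30.
That's 2 windows.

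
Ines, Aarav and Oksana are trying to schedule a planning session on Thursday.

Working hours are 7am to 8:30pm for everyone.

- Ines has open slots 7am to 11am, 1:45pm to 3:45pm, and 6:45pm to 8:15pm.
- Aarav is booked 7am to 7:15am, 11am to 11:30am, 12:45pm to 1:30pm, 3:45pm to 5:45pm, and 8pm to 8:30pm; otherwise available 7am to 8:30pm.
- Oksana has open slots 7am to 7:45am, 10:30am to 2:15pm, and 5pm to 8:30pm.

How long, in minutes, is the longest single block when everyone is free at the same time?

75 minutes

Aarav free within 07:00–20:30: 07:15–11:00, 11:30–12:45, 13:30–15:45, 17:45–20:00.
Ines ∩ Aarav: 07:15–11:00, 13:45–15:45, 18:45–20:00.
Ines ∩ Aarav ∩ Oksana: 07:15–07:45, 10:30–11:00, 13:45–14:15, 18:45–20:00.
Common window lengths: 30, 30, 30, 75 min; longest is 75.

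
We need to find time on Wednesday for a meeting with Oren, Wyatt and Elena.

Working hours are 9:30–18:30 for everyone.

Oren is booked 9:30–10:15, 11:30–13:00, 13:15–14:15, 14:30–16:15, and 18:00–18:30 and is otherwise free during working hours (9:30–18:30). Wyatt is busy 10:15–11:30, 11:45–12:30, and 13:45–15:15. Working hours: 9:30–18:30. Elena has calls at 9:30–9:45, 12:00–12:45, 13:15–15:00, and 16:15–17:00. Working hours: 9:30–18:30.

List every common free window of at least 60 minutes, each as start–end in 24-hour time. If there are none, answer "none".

Oren free within 09:30–18:30: 10:15–11:30, 13:00–13:15, 14:15–14:30, 16:15–18:00.
Wyatt free within 09:30–18:30: 09:30–10:15, 11:30–11:45, 12:30–13:45, 15:15–18:30.
Elena free within 09:30–18:30: 09:45–12:00, 12:45–13:15, 15:00–16:15, 17:00–18:30.
Oren ∩ Wyatt: 13:00–13:15, 16:15–18:00.
Oren ∩ Wyatt ∩ Elena: 13:00–13:15, 17:00–18:00.
Windows ≥ 60 min: 17:00–18:00.

17:00–18:00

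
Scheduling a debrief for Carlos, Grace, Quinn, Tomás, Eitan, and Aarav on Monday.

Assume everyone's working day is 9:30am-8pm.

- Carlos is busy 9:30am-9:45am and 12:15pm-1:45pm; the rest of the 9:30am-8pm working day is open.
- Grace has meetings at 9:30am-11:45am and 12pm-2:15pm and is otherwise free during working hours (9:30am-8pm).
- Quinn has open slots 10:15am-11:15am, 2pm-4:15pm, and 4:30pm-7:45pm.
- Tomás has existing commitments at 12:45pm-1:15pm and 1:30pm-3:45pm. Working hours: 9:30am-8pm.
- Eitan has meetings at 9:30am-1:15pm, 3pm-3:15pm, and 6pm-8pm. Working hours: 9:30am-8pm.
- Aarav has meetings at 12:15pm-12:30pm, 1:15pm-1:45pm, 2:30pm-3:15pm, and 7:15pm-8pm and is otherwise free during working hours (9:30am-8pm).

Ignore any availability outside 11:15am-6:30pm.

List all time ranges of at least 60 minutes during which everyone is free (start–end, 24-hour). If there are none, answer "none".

16:30–18:00

Carlos free within 09:30–20:00: 09:45–12:15, 13:45–20:00.
Grace free within 09:30–20:00: 11:45–12:00, 14:15–20:00.
Tomás free within 09:30–20:00: 09:30–12:45, 13:15–13:30, 15:45–20:00.
Eitan free within 09:30–20:00: 13:15–15:00, 15:15–18:00.
Aarav free within 09:30–20:00: 09:30–12:15, 12:30–13:15, 13:45–14:30, 15:15–19:15.
Carlos ∩ Grace: 11:45–12:00, 14:15–20:00.
Carlos ∩ Grace ∩ Quinn: 14:15–16:15, 16:30–19:45.
Carlos ∩ Grace ∩ Quinn ∩ Tomás: 15:45–16:15, 16:30–19:45.
Carlos ∩ Grace ∩ Quinn ∩ Tomás ∩ Eitan: 15:45–16:15, 16:30–18:00.
Carlos ∩ Grace ∩ Quinn ∩ Tomás ∩ Eitan ∩ Aarav: 15:45–16:15, 16:30–18:00.
Restricted to 11:15–18:30: 15:45–16:15, 16:30–18:00.
Windows ≥ 60 min: 16:30–18:00.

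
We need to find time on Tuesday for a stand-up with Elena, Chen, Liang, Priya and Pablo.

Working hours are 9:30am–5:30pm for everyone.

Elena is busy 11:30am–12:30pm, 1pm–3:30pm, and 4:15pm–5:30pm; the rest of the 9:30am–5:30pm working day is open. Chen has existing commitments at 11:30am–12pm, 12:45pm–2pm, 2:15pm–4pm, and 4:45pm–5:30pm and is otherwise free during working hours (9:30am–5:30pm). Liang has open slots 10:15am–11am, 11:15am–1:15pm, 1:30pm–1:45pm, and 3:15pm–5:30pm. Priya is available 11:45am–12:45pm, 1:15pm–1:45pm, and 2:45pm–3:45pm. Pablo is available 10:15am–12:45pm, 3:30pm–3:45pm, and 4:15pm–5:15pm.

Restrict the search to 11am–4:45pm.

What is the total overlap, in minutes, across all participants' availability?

Elena free within 09:30–17:30: 09:30–11:30, 12:30–13:00, 15:30–16:15.
Chen free within 09:30–17:30: 09:30–11:30, 12:00–12:45, 14:00–14:15, 16:00–16:45.
Elena ∩ Chen: 09:30–11:30, 12:30–12:45, 16:00–16:15.
Elena ∩ Chen ∩ Liang: 10:15–11:00, 11:15–11:30, 12:30–12:45, 16:00–16:15.
Elena ∩ Chen ∩ Liang ∩ Priya: 12:30–12:45.
Elena ∩ Chen ∩ Liang ∩ Priya ∩ Pablo: 12:30–12:45.
Restricted to 11:00–16:45: 12:30–12:45.
Total common minutes: 15.

15 minutes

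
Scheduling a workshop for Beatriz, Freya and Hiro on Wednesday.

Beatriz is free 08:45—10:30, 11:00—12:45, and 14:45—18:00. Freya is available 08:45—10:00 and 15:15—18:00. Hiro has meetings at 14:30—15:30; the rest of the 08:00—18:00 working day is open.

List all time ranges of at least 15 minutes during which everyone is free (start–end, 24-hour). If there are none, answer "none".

08:45–10:00, 15:30–18:00

Hiro free within 08:00–18:00: 08:00–14:30, 15:30–18:00.
Beatriz ∩ Freya: 08:45–10:00, 15:15–18:00.
Beatriz ∩ Freya ∩ Hiro: 08:45–10:00, 15:30–18:00.
Windows ≥ 15 min: 08:45–10:00, 15:30–18:00.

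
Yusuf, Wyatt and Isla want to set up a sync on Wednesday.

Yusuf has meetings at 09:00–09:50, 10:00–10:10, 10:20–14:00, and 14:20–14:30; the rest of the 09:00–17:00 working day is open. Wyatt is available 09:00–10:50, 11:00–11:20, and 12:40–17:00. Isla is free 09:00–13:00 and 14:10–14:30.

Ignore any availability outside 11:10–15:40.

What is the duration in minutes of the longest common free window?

Yusuf free within 09:00–17:00: 09:50–10:00, 10:10–10:20, 14:00–14:20, 14:30–17:00.
Yusuf ∩ Wyatt: 09:50–10:00, 10:10–10:20, 14:00–14:20, 14:30–17:00.
Yusuf ∩ Wyatt ∩ Isla: 09:50–10:00, 10:10–10:20, 14:10–14:20.
Restricted to 11:10–15:40: 14:10–14:20.
Single common window of 10 minutes.

10 minutes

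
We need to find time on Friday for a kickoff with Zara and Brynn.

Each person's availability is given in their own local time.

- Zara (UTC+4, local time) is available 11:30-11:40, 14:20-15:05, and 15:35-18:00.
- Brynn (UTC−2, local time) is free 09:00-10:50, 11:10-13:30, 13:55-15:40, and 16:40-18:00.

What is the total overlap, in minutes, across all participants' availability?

130 minutes

Zara → UTC: 07:30–07:40, 10:20–11:05, 11:35–14:00.
Brynn → UTC: 11:00–12:50, 13:10–15:30, 15:55–17:40, 18:40–20:00.
Zara ∩ Brynn: 11:00–11:05, 11:35–12:50, 13:10–14:00.
Total common minutes: 5 + 75 + 50 = 130.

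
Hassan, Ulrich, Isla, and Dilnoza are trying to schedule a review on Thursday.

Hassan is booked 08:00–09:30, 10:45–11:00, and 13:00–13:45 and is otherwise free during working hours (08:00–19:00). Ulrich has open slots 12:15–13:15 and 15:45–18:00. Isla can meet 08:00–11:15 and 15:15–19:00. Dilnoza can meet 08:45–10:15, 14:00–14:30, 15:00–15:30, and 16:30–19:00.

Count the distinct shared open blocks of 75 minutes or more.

1

Hassan free within 08:00–19:00: 09:30–10:45, 11:00–13:00, 13:45–19:00.
Hassan ∩ Ulrich: 12:15–13:00, 15:45–18:00.
Hassan ∩ Ulrich ∩ Isla: 15:45–18:00.
Hassan ∩ Ulrich ∩ Isla ∩ Dilnoza: 16:30–18:00.
Windows ≥ 75 min: 16:30–18:00.
That's 1 window.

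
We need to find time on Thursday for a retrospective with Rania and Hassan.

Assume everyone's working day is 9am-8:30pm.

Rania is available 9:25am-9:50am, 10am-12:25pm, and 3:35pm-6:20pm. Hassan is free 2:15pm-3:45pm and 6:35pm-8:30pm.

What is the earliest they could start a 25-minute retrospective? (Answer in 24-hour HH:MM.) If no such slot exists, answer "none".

none

Rania ∩ Hassan: 15:35–15:45.
Windows ≥ 25 min: (none).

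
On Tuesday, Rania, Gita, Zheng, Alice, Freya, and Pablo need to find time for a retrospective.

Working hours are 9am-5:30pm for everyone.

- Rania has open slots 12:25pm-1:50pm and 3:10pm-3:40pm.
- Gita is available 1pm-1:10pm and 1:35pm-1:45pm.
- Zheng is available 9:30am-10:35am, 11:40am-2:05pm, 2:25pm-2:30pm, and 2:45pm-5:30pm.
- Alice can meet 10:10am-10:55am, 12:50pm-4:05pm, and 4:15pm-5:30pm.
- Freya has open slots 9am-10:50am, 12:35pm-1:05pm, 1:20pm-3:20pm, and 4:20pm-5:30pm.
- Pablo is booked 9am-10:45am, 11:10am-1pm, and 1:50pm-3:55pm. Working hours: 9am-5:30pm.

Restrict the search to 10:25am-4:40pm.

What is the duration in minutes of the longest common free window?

Pablo free within 09:00–17:30: 10:45–11:10, 13:00–13:50, 15:55–17:30.
Rania ∩ Gita: 13:00–13:10, 13:35–13:45.
Rania ∩ Gita ∩ Zheng: 13:00–13:10, 13:35–13:45.
Rania ∩ Gita ∩ Zheng ∩ Alice: 13:00–13:10, 13:35–13:45.
Rania ∩ Gita ∩ Zheng ∩ Alice ∩ Freya: 13:00–13:05, 13:35–13:45.
Rania ∩ Gita ∩ Zheng ∩ Alice ∩ Freya ∩ Pablo: 13:00–13:05, 13:35–13:45.
Restricted to 10:25–16:40: 13:00–13:05, 13:35–13:45.
Common window lengths: 5, 10 min; longest is 10.

10 minutes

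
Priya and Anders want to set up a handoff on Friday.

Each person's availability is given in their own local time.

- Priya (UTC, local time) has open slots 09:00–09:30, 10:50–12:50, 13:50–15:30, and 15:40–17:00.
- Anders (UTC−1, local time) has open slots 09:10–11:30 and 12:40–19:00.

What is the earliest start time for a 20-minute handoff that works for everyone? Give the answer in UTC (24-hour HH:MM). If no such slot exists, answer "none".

Priya → UTC: 09:00–09:30, 10:50–12:50, 13:50–15:30, 15:40–17:00.
Anders → UTC: 10:10–12:30, 13:40–20:00.
Priya ∩ Anders: 10:50–12:30, 13:50–15:30, 15:40–17:00.
Windows ≥ 20 min: 10:50–12:30, 13:50–15:30, 15:40–17:00.
Earliest such window starts at 10:50.

10:50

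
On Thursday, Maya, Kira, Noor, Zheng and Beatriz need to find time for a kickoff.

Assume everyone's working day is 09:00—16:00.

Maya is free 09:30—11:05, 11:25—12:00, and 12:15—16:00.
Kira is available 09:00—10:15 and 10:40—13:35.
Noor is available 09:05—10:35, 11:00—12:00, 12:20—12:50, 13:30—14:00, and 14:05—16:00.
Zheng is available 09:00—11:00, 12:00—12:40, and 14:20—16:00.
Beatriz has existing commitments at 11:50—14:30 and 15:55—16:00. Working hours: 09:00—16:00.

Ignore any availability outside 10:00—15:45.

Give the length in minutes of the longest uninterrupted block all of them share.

15 minutes

Beatriz free within 09:00–16:00: 09:00–11:50, 14:30–15:55.
Maya ∩ Kira: 09:30–10:15, 10:40–11:05, 11:25–12:00, 12:15–13:35.
Maya ∩ Kira ∩ Noor: 09:30–10:15, 11:00–11:05, 11:25–12:00, 12:20–12:50, 13:30–13:35.
Maya ∩ Kira ∩ Noor ∩ Zheng: 09:30–10:15, 12:20–12:40.
Maya ∩ Kira ∩ Noor ∩ Zheng ∩ Beatriz: 09:30–10:15.
Restricted to 10:00–15:45: 10:00–10:15.
Single common window of 15 minutes.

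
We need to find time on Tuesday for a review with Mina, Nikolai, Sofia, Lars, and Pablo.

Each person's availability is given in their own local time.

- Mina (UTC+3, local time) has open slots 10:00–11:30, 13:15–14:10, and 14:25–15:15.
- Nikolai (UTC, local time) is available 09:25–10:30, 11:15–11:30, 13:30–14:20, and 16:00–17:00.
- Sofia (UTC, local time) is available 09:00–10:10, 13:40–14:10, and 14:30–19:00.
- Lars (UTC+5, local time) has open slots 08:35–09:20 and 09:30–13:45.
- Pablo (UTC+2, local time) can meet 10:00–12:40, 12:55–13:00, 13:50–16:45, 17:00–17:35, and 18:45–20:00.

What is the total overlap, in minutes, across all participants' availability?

Mina → UTC: 07:00–08:30, 10:15–11:10, 11:25–12:15.
Nikolai → UTC: 09:25–10:30, 11:15–11:30, 13:30–14:20, 16:00–17:00.
Sofia → UTC: 09:00–10:10, 13:40–14:10, 14:30–19:00.
Lars → UTC: 03:35–04:20, 04:30–08:45.
Pablo → UTC: 08:00–10:40, 10:55–11:00, 11:50–14:45, 15:00–15:35, 16:45–18:00.
Mina ∩ Nikolai: 10:15–10:30, 11:25–11:30.
Mina ∩ Nikolai ∩ Sofia: (none).
Mina ∩ Nikolai ∩ Sofia ∩ Lars: (none).
Mina ∩ Nikolai ∩ Sofia ∩ Lars ∩ Pablo: (none).
Total common minutes: 0.

0 minutes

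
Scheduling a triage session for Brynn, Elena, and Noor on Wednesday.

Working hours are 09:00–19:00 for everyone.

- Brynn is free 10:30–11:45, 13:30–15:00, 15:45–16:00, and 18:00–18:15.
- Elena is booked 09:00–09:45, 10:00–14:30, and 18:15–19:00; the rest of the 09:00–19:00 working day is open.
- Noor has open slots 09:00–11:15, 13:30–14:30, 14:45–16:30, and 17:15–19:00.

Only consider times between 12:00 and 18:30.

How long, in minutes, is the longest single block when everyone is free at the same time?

15 minutes

Elena free within 09:00–19:00: 09:45–10:00, 14:30–18:15.
Brynn ∩ Elena: 14:30–15:00, 15:45–16:00, 18:00–18:15.
Brynn ∩ Elena ∩ Noor: 14:45–15:00, 15:45–16:00, 18:00–18:15.
Restricted to 12:00–18:30: 14:45–15:00, 15:45–16:00, 18:00–18:15.
Common window lengths: 15, 15, 15 min; longest is 15.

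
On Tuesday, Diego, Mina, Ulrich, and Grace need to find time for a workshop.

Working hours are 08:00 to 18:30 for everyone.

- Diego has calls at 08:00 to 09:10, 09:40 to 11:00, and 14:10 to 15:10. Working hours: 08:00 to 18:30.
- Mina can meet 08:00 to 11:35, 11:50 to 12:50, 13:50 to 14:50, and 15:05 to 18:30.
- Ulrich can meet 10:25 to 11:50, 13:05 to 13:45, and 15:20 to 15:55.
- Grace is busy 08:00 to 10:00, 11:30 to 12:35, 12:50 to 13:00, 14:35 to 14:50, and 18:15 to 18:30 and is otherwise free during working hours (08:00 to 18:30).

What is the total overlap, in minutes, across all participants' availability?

65 minutes

Diego free within 08:00–18:30: 09:10–09:40, 11:00–14:10, 15:10–18:30.
Grace free within 08:00–18:30: 10:00–11:30, 12:35–12:50, 13:00–14:35, 14:50–18:15.
Diego ∩ Mina: 09:10–09:40, 11:00–11:35, 11:50–12:50, 13:50–14:10, 15:10–18:30.
Diego ∩ Mina ∩ Ulrich: 11:00–11:35, 15:20–15:55.
Diego ∩ Mina ∩ Ulrich ∩ Grace: 11:00–11:30, 15:20–15:55.
Total common minutes: 30 + 35 = 65.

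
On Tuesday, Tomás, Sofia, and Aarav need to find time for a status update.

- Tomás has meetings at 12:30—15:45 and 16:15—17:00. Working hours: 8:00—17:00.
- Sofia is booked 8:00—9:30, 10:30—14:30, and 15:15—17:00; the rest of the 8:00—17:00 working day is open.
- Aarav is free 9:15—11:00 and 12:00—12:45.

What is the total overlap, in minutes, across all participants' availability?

Tomás free within 08:00–17:00: 08:00–12:30, 15:45–16:15.
Sofia free within 08:00–17:00: 09:30–10:30, 14:30–15:15.
Tomás ∩ Sofia: 09:30–10:30.
Tomás ∩ Sofia ∩ Aarav: 09:30–10:30.
Total common minutes: 60.

60 minutes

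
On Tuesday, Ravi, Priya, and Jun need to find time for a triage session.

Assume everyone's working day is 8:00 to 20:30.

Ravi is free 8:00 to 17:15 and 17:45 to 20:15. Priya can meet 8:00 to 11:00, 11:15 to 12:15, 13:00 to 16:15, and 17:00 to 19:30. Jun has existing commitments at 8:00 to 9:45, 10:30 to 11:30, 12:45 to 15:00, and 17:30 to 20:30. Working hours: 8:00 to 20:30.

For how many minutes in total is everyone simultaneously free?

Jun free within 08:00–20:30: 09:45–10:30, 11:30–12:45, 15:00–17:30.
Ravi ∩ Priya: 08:00–11:00, 11:15–12:15, 13:00–16:15, 17:00–17:15, 17:45–19:30.
Ravi ∩ Priya ∩ Jun: 09:45–10:30, 11:30–12:15, 15:00–16:15, 17:00–17:15.
Total common minutes: 45 + 45 + 75 + 15 = 180.

180 minutes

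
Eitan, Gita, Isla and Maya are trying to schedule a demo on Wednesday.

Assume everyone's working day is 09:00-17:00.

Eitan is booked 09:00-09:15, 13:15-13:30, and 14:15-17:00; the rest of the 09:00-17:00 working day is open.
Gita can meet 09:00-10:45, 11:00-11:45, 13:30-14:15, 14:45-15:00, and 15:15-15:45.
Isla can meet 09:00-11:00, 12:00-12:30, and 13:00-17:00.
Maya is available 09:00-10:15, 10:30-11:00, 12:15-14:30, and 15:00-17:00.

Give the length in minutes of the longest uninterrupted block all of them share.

60 minutes

Eitan free within 09:00–17:00: 09:15–13:15, 13:30–14:15.
Eitan ∩ Gita: 09:15–10:45, 11:00–11:45, 13:30–14:15.
Eitan ∩ Gita ∩ Isla: 09:15–10:45, 13:30–14:15.
Eitan ∩ Gita ∩ Isla ∩ Maya: 09:15–10:15, 10:30–10:45, 13:30–14:15.
Common window lengths: 60, 15, 45 min; longest is 60.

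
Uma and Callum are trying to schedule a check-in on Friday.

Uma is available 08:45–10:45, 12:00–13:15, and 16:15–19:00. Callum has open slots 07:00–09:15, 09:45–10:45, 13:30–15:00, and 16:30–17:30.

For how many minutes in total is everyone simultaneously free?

Uma ∩ Callum: 08:45–09:15, 09:45–10:45, 16:30–17:30.
Total common minutes: 30 + 60 + 60 = 150.

150 minutes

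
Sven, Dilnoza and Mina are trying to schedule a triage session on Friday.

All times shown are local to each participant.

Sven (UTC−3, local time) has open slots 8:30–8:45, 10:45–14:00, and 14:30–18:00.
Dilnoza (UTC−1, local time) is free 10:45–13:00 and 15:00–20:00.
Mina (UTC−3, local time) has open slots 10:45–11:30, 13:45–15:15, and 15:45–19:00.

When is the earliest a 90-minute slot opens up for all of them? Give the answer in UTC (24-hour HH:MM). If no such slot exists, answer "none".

Sven → UTC: 11:30–11:45, 13:45–17:00, 17:30–21:00.
Dilnoza → UTC: 11:45–14:00, 16:00–21:00.
Mina → UTC: 13:45–14:30, 16:45–18:15, 18:45–22:00.
Sven ∩ Dilnoza: 13:45–14:00, 16:00–17:00, 17:30–21:00.
Sven ∩ Dilnoza ∩ Mina: 13:45–14:00, 16:45–17:00, 17:30–18:15, 18:45–21:00.
Windows ≥ 90 min: 18:45–21:00.
Earliest such window starts at 18:45.

18:45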